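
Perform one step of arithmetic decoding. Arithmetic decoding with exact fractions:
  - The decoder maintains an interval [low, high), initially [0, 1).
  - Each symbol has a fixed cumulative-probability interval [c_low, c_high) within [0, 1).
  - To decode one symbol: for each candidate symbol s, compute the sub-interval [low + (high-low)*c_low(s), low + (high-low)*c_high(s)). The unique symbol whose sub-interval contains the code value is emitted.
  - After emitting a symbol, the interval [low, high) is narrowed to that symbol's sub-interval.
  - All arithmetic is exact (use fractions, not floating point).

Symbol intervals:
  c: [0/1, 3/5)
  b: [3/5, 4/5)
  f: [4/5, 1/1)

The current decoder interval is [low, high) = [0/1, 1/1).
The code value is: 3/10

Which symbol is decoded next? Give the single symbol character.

Interval width = high − low = 1/1 − 0/1 = 1/1
Scaled code = (code − low) / width = (3/10 − 0/1) / 1/1 = 3/10
  c: [0/1, 3/5) ← scaled code falls here ✓
  b: [3/5, 4/5) 
  f: [4/5, 1/1) 

Answer: c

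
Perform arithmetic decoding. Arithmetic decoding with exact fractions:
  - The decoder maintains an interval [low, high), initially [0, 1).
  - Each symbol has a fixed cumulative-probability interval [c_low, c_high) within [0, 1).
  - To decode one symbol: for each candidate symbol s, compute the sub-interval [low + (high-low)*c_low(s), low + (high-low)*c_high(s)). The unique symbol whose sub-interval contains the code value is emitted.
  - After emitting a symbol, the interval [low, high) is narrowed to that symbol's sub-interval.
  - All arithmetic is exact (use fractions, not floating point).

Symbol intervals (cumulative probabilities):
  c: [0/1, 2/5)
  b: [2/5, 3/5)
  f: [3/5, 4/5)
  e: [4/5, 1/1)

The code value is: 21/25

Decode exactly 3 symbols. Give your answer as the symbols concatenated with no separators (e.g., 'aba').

Step 1: interval [0/1, 1/1), width = 1/1 - 0/1 = 1/1
  'c': [0/1 + 1/1*0/1, 0/1 + 1/1*2/5) = [0/1, 2/5)
  'b': [0/1 + 1/1*2/5, 0/1 + 1/1*3/5) = [2/5, 3/5)
  'f': [0/1 + 1/1*3/5, 0/1 + 1/1*4/5) = [3/5, 4/5)
  'e': [0/1 + 1/1*4/5, 0/1 + 1/1*1/1) = [4/5, 1/1) <- contains code 21/25
  emit 'e', narrow to [4/5, 1/1)
Step 2: interval [4/5, 1/1), width = 1/1 - 4/5 = 1/5
  'c': [4/5 + 1/5*0/1, 4/5 + 1/5*2/5) = [4/5, 22/25) <- contains code 21/25
  'b': [4/5 + 1/5*2/5, 4/5 + 1/5*3/5) = [22/25, 23/25)
  'f': [4/5 + 1/5*3/5, 4/5 + 1/5*4/5) = [23/25, 24/25)
  'e': [4/5 + 1/5*4/5, 4/5 + 1/5*1/1) = [24/25, 1/1)
  emit 'c', narrow to [4/5, 22/25)
Step 3: interval [4/5, 22/25), width = 22/25 - 4/5 = 2/25
  'c': [4/5 + 2/25*0/1, 4/5 + 2/25*2/5) = [4/5, 104/125)
  'b': [4/5 + 2/25*2/5, 4/5 + 2/25*3/5) = [104/125, 106/125) <- contains code 21/25
  'f': [4/5 + 2/25*3/5, 4/5 + 2/25*4/5) = [106/125, 108/125)
  'e': [4/5 + 2/25*4/5, 4/5 + 2/25*1/1) = [108/125, 22/25)
  emit 'b', narrow to [104/125, 106/125)

Answer: ecb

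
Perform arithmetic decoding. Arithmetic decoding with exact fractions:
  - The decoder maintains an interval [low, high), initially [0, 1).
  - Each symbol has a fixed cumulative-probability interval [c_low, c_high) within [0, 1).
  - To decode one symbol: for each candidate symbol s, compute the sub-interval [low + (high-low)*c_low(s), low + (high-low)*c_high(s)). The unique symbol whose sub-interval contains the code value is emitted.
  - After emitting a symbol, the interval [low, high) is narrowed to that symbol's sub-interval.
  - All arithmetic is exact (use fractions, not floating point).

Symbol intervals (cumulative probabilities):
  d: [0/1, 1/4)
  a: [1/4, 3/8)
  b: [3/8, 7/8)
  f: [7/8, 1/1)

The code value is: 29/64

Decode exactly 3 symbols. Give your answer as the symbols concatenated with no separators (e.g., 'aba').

Step 1: interval [0/1, 1/1), width = 1/1 - 0/1 = 1/1
  'd': [0/1 + 1/1*0/1, 0/1 + 1/1*1/4) = [0/1, 1/4)
  'a': [0/1 + 1/1*1/4, 0/1 + 1/1*3/8) = [1/4, 3/8)
  'b': [0/1 + 1/1*3/8, 0/1 + 1/1*7/8) = [3/8, 7/8) <- contains code 29/64
  'f': [0/1 + 1/1*7/8, 0/1 + 1/1*1/1) = [7/8, 1/1)
  emit 'b', narrow to [3/8, 7/8)
Step 2: interval [3/8, 7/8), width = 7/8 - 3/8 = 1/2
  'd': [3/8 + 1/2*0/1, 3/8 + 1/2*1/4) = [3/8, 1/2) <- contains code 29/64
  'a': [3/8 + 1/2*1/4, 3/8 + 1/2*3/8) = [1/2, 9/16)
  'b': [3/8 + 1/2*3/8, 3/8 + 1/2*7/8) = [9/16, 13/16)
  'f': [3/8 + 1/2*7/8, 3/8 + 1/2*1/1) = [13/16, 7/8)
  emit 'd', narrow to [3/8, 1/2)
Step 3: interval [3/8, 1/2), width = 1/2 - 3/8 = 1/8
  'd': [3/8 + 1/8*0/1, 3/8 + 1/8*1/4) = [3/8, 13/32)
  'a': [3/8 + 1/8*1/4, 3/8 + 1/8*3/8) = [13/32, 27/64)
  'b': [3/8 + 1/8*3/8, 3/8 + 1/8*7/8) = [27/64, 31/64) <- contains code 29/64
  'f': [3/8 + 1/8*7/8, 3/8 + 1/8*1/1) = [31/64, 1/2)
  emit 'b', narrow to [27/64, 31/64)

Answer: bdb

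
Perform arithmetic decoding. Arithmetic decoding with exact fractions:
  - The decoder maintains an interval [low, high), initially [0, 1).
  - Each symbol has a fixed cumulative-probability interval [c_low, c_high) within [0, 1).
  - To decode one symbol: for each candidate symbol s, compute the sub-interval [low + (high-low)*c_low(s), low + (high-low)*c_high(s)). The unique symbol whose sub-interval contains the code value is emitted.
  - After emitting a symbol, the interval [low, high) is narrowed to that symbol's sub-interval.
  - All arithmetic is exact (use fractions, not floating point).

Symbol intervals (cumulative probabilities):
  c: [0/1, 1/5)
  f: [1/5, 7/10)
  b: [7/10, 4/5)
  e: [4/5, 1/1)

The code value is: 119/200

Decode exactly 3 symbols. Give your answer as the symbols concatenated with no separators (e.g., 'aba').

Step 1: interval [0/1, 1/1), width = 1/1 - 0/1 = 1/1
  'c': [0/1 + 1/1*0/1, 0/1 + 1/1*1/5) = [0/1, 1/5)
  'f': [0/1 + 1/1*1/5, 0/1 + 1/1*7/10) = [1/5, 7/10) <- contains code 119/200
  'b': [0/1 + 1/1*7/10, 0/1 + 1/1*4/5) = [7/10, 4/5)
  'e': [0/1 + 1/1*4/5, 0/1 + 1/1*1/1) = [4/5, 1/1)
  emit 'f', narrow to [1/5, 7/10)
Step 2: interval [1/5, 7/10), width = 7/10 - 1/5 = 1/2
  'c': [1/5 + 1/2*0/1, 1/5 + 1/2*1/5) = [1/5, 3/10)
  'f': [1/5 + 1/2*1/5, 1/5 + 1/2*7/10) = [3/10, 11/20)
  'b': [1/5 + 1/2*7/10, 1/5 + 1/2*4/5) = [11/20, 3/5) <- contains code 119/200
  'e': [1/5 + 1/2*4/5, 1/5 + 1/2*1/1) = [3/5, 7/10)
  emit 'b', narrow to [11/20, 3/5)
Step 3: interval [11/20, 3/5), width = 3/5 - 11/20 = 1/20
  'c': [11/20 + 1/20*0/1, 11/20 + 1/20*1/5) = [11/20, 14/25)
  'f': [11/20 + 1/20*1/5, 11/20 + 1/20*7/10) = [14/25, 117/200)
  'b': [11/20 + 1/20*7/10, 11/20 + 1/20*4/5) = [117/200, 59/100)
  'e': [11/20 + 1/20*4/5, 11/20 + 1/20*1/1) = [59/100, 3/5) <- contains code 119/200
  emit 'e', narrow to [59/100, 3/5)

Answer: fbe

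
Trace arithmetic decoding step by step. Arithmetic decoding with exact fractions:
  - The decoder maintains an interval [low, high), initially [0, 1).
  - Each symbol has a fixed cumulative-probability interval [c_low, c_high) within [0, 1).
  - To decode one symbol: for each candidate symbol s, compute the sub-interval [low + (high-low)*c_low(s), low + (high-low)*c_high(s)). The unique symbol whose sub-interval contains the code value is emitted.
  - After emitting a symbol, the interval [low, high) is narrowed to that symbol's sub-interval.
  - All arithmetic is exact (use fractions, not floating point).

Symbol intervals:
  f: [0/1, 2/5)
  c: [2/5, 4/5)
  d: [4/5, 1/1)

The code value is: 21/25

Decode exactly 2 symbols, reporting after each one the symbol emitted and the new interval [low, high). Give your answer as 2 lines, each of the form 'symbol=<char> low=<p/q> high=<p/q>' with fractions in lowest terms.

Step 1: interval [0/1, 1/1), width = 1/1 - 0/1 = 1/1
  'f': [0/1 + 1/1*0/1, 0/1 + 1/1*2/5) = [0/1, 2/5)
  'c': [0/1 + 1/1*2/5, 0/1 + 1/1*4/5) = [2/5, 4/5)
  'd': [0/1 + 1/1*4/5, 0/1 + 1/1*1/1) = [4/5, 1/1) <- contains code 21/25
  emit 'd', narrow to [4/5, 1/1)
Step 2: interval [4/5, 1/1), width = 1/1 - 4/5 = 1/5
  'f': [4/5 + 1/5*0/1, 4/5 + 1/5*2/5) = [4/5, 22/25) <- contains code 21/25
  'c': [4/5 + 1/5*2/5, 4/5 + 1/5*4/5) = [22/25, 24/25)
  'd': [4/5 + 1/5*4/5, 4/5 + 1/5*1/1) = [24/25, 1/1)
  emit 'f', narrow to [4/5, 22/25)

Answer: symbol=d low=4/5 high=1/1
symbol=f low=4/5 high=22/25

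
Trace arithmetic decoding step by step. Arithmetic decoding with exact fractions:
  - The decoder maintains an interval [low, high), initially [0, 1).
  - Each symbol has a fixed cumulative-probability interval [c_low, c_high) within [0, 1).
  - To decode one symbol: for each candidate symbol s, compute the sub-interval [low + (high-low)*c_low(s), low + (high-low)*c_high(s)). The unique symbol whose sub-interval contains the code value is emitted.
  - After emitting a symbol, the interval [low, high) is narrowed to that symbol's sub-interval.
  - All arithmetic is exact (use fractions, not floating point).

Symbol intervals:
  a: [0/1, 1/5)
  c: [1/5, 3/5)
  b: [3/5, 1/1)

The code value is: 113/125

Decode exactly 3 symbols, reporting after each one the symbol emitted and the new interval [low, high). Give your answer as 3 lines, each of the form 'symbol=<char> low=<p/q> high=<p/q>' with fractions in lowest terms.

Answer: symbol=b low=3/5 high=1/1
symbol=b low=21/25 high=1/1
symbol=c low=109/125 high=117/125

Derivation:
Step 1: interval [0/1, 1/1), width = 1/1 - 0/1 = 1/1
  'a': [0/1 + 1/1*0/1, 0/1 + 1/1*1/5) = [0/1, 1/5)
  'c': [0/1 + 1/1*1/5, 0/1 + 1/1*3/5) = [1/5, 3/5)
  'b': [0/1 + 1/1*3/5, 0/1 + 1/1*1/1) = [3/5, 1/1) <- contains code 113/125
  emit 'b', narrow to [3/5, 1/1)
Step 2: interval [3/5, 1/1), width = 1/1 - 3/5 = 2/5
  'a': [3/5 + 2/5*0/1, 3/5 + 2/5*1/5) = [3/5, 17/25)
  'c': [3/5 + 2/5*1/5, 3/5 + 2/5*3/5) = [17/25, 21/25)
  'b': [3/5 + 2/5*3/5, 3/5 + 2/5*1/1) = [21/25, 1/1) <- contains code 113/125
  emit 'b', narrow to [21/25, 1/1)
Step 3: interval [21/25, 1/1), width = 1/1 - 21/25 = 4/25
  'a': [21/25 + 4/25*0/1, 21/25 + 4/25*1/5) = [21/25, 109/125)
  'c': [21/25 + 4/25*1/5, 21/25 + 4/25*3/5) = [109/125, 117/125) <- contains code 113/125
  'b': [21/25 + 4/25*3/5, 21/25 + 4/25*1/1) = [117/125, 1/1)
  emit 'c', narrow to [109/125, 117/125)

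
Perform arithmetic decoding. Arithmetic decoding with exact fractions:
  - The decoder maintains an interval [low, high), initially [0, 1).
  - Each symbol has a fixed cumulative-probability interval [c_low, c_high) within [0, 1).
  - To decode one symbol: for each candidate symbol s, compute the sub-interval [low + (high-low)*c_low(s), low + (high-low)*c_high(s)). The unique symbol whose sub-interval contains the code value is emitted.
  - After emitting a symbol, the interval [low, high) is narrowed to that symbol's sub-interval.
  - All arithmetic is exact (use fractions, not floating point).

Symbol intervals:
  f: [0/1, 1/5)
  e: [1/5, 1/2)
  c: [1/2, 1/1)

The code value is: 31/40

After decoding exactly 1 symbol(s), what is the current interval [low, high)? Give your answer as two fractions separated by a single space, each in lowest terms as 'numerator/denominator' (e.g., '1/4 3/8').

Answer: 1/2 1/1

Derivation:
Step 1: interval [0/1, 1/1), width = 1/1 - 0/1 = 1/1
  'f': [0/1 + 1/1*0/1, 0/1 + 1/1*1/5) = [0/1, 1/5)
  'e': [0/1 + 1/1*1/5, 0/1 + 1/1*1/2) = [1/5, 1/2)
  'c': [0/1 + 1/1*1/2, 0/1 + 1/1*1/1) = [1/2, 1/1) <- contains code 31/40
  emit 'c', narrow to [1/2, 1/1)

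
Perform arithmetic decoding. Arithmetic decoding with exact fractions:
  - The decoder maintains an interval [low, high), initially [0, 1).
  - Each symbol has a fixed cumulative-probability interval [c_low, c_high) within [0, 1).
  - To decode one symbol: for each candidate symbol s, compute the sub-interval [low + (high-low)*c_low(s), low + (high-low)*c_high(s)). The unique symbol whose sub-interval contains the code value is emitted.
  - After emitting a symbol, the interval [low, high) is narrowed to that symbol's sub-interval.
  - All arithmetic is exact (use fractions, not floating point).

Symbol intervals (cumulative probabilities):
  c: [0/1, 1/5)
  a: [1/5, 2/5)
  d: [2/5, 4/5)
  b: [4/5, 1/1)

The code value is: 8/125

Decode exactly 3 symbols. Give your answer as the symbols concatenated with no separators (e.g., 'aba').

Answer: cad

Derivation:
Step 1: interval [0/1, 1/1), width = 1/1 - 0/1 = 1/1
  'c': [0/1 + 1/1*0/1, 0/1 + 1/1*1/5) = [0/1, 1/5) <- contains code 8/125
  'a': [0/1 + 1/1*1/5, 0/1 + 1/1*2/5) = [1/5, 2/5)
  'd': [0/1 + 1/1*2/5, 0/1 + 1/1*4/5) = [2/5, 4/5)
  'b': [0/1 + 1/1*4/5, 0/1 + 1/1*1/1) = [4/5, 1/1)
  emit 'c', narrow to [0/1, 1/5)
Step 2: interval [0/1, 1/5), width = 1/5 - 0/1 = 1/5
  'c': [0/1 + 1/5*0/1, 0/1 + 1/5*1/5) = [0/1, 1/25)
  'a': [0/1 + 1/5*1/5, 0/1 + 1/5*2/5) = [1/25, 2/25) <- contains code 8/125
  'd': [0/1 + 1/5*2/5, 0/1 + 1/5*4/5) = [2/25, 4/25)
  'b': [0/1 + 1/5*4/5, 0/1 + 1/5*1/1) = [4/25, 1/5)
  emit 'a', narrow to [1/25, 2/25)
Step 3: interval [1/25, 2/25), width = 2/25 - 1/25 = 1/25
  'c': [1/25 + 1/25*0/1, 1/25 + 1/25*1/5) = [1/25, 6/125)
  'a': [1/25 + 1/25*1/5, 1/25 + 1/25*2/5) = [6/125, 7/125)
  'd': [1/25 + 1/25*2/5, 1/25 + 1/25*4/5) = [7/125, 9/125) <- contains code 8/125
  'b': [1/25 + 1/25*4/5, 1/25 + 1/25*1/1) = [9/125, 2/25)
  emit 'd', narrow to [7/125, 9/125)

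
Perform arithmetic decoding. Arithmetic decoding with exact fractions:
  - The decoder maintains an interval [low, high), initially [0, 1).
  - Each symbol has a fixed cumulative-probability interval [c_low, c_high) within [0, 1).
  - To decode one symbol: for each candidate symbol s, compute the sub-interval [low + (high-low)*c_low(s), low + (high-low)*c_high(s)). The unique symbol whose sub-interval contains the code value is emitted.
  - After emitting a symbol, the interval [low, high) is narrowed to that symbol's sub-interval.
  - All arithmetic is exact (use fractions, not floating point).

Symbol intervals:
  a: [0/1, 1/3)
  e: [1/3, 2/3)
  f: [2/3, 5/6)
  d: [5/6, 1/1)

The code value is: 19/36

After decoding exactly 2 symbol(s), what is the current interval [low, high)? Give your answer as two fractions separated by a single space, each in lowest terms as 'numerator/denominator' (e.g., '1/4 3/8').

Answer: 4/9 5/9

Derivation:
Step 1: interval [0/1, 1/1), width = 1/1 - 0/1 = 1/1
  'a': [0/1 + 1/1*0/1, 0/1 + 1/1*1/3) = [0/1, 1/3)
  'e': [0/1 + 1/1*1/3, 0/1 + 1/1*2/3) = [1/3, 2/3) <- contains code 19/36
  'f': [0/1 + 1/1*2/3, 0/1 + 1/1*5/6) = [2/3, 5/6)
  'd': [0/1 + 1/1*5/6, 0/1 + 1/1*1/1) = [5/6, 1/1)
  emit 'e', narrow to [1/3, 2/3)
Step 2: interval [1/3, 2/3), width = 2/3 - 1/3 = 1/3
  'a': [1/3 + 1/3*0/1, 1/3 + 1/3*1/3) = [1/3, 4/9)
  'e': [1/3 + 1/3*1/3, 1/3 + 1/3*2/3) = [4/9, 5/9) <- contains code 19/36
  'f': [1/3 + 1/3*2/3, 1/3 + 1/3*5/6) = [5/9, 11/18)
  'd': [1/3 + 1/3*5/6, 1/3 + 1/3*1/1) = [11/18, 2/3)
  emit 'e', narrow to [4/9, 5/9)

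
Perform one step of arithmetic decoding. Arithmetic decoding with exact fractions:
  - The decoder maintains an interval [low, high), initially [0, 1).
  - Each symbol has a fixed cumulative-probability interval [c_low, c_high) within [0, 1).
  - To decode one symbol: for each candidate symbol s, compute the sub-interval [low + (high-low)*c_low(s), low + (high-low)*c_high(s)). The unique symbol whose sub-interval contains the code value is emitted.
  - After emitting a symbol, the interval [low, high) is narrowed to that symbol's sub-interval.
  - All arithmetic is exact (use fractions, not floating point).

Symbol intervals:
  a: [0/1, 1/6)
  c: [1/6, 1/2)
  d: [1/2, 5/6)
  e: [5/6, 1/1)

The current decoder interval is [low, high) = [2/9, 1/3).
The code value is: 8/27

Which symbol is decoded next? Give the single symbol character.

Interval width = high − low = 1/3 − 2/9 = 1/9
Scaled code = (code − low) / width = (8/27 − 2/9) / 1/9 = 2/3
  a: [0/1, 1/6) 
  c: [1/6, 1/2) 
  d: [1/2, 5/6) ← scaled code falls here ✓
  e: [5/6, 1/1) 

Answer: d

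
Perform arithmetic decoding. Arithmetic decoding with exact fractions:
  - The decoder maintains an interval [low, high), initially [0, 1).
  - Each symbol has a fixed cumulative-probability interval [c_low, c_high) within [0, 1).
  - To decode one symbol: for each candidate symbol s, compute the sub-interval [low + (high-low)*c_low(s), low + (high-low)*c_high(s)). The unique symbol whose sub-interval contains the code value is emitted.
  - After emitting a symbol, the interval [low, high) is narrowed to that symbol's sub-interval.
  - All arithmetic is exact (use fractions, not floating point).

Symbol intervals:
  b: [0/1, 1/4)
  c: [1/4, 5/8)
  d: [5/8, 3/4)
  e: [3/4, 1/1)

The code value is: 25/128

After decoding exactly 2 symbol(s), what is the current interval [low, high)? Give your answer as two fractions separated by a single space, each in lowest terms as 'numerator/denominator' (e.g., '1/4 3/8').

Step 1: interval [0/1, 1/1), width = 1/1 - 0/1 = 1/1
  'b': [0/1 + 1/1*0/1, 0/1 + 1/1*1/4) = [0/1, 1/4) <- contains code 25/128
  'c': [0/1 + 1/1*1/4, 0/1 + 1/1*5/8) = [1/4, 5/8)
  'd': [0/1 + 1/1*5/8, 0/1 + 1/1*3/4) = [5/8, 3/4)
  'e': [0/1 + 1/1*3/4, 0/1 + 1/1*1/1) = [3/4, 1/1)
  emit 'b', narrow to [0/1, 1/4)
Step 2: interval [0/1, 1/4), width = 1/4 - 0/1 = 1/4
  'b': [0/1 + 1/4*0/1, 0/1 + 1/4*1/4) = [0/1, 1/16)
  'c': [0/1 + 1/4*1/4, 0/1 + 1/4*5/8) = [1/16, 5/32)
  'd': [0/1 + 1/4*5/8, 0/1 + 1/4*3/4) = [5/32, 3/16)
  'e': [0/1 + 1/4*3/4, 0/1 + 1/4*1/1) = [3/16, 1/4) <- contains code 25/128
  emit 'e', narrow to [3/16, 1/4)

Answer: 3/16 1/4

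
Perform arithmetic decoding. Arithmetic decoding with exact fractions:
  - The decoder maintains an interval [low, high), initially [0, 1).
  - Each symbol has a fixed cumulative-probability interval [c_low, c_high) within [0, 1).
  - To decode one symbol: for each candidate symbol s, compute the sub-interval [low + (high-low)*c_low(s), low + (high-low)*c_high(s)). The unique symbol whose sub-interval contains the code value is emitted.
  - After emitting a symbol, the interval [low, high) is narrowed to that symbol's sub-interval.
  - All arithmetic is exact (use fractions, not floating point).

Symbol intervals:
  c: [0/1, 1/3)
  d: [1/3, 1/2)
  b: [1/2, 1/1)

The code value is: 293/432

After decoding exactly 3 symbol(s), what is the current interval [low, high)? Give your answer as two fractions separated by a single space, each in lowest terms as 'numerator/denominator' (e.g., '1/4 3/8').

Step 1: interval [0/1, 1/1), width = 1/1 - 0/1 = 1/1
  'c': [0/1 + 1/1*0/1, 0/1 + 1/1*1/3) = [0/1, 1/3)
  'd': [0/1 + 1/1*1/3, 0/1 + 1/1*1/2) = [1/3, 1/2)
  'b': [0/1 + 1/1*1/2, 0/1 + 1/1*1/1) = [1/2, 1/1) <- contains code 293/432
  emit 'b', narrow to [1/2, 1/1)
Step 2: interval [1/2, 1/1), width = 1/1 - 1/2 = 1/2
  'c': [1/2 + 1/2*0/1, 1/2 + 1/2*1/3) = [1/2, 2/3)
  'd': [1/2 + 1/2*1/3, 1/2 + 1/2*1/2) = [2/3, 3/4) <- contains code 293/432
  'b': [1/2 + 1/2*1/2, 1/2 + 1/2*1/1) = [3/4, 1/1)
  emit 'd', narrow to [2/3, 3/4)
Step 3: interval [2/3, 3/4), width = 3/4 - 2/3 = 1/12
  'c': [2/3 + 1/12*0/1, 2/3 + 1/12*1/3) = [2/3, 25/36) <- contains code 293/432
  'd': [2/3 + 1/12*1/3, 2/3 + 1/12*1/2) = [25/36, 17/24)
  'b': [2/3 + 1/12*1/2, 2/3 + 1/12*1/1) = [17/24, 3/4)
  emit 'c', narrow to [2/3, 25/36)

Answer: 2/3 25/36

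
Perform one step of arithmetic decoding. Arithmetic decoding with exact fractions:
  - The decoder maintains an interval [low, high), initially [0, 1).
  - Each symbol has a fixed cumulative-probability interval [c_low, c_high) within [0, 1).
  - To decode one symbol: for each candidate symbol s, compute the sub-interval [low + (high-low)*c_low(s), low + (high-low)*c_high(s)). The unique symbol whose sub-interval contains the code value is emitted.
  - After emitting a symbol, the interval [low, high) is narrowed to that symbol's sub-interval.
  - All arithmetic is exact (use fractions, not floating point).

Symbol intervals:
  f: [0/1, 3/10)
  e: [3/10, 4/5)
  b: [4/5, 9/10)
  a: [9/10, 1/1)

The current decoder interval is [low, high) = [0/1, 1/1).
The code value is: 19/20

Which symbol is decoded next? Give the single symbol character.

Interval width = high − low = 1/1 − 0/1 = 1/1
Scaled code = (code − low) / width = (19/20 − 0/1) / 1/1 = 19/20
  f: [0/1, 3/10) 
  e: [3/10, 4/5) 
  b: [4/5, 9/10) 
  a: [9/10, 1/1) ← scaled code falls here ✓

Answer: a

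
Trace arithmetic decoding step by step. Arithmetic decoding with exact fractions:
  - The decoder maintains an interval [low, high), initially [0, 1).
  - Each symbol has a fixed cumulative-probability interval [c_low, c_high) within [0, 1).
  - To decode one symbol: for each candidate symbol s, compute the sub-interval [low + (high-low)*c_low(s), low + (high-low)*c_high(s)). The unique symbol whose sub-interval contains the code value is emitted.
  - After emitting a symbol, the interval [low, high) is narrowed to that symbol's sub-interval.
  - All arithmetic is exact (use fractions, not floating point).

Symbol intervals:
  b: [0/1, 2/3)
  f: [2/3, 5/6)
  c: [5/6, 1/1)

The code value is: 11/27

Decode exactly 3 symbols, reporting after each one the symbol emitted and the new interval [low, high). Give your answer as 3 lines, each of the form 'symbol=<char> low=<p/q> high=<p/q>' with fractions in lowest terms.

Answer: symbol=b low=0/1 high=2/3
symbol=b low=0/1 high=4/9
symbol=c low=10/27 high=4/9

Derivation:
Step 1: interval [0/1, 1/1), width = 1/1 - 0/1 = 1/1
  'b': [0/1 + 1/1*0/1, 0/1 + 1/1*2/3) = [0/1, 2/3) <- contains code 11/27
  'f': [0/1 + 1/1*2/3, 0/1 + 1/1*5/6) = [2/3, 5/6)
  'c': [0/1 + 1/1*5/6, 0/1 + 1/1*1/1) = [5/6, 1/1)
  emit 'b', narrow to [0/1, 2/3)
Step 2: interval [0/1, 2/3), width = 2/3 - 0/1 = 2/3
  'b': [0/1 + 2/3*0/1, 0/1 + 2/3*2/3) = [0/1, 4/9) <- contains code 11/27
  'f': [0/1 + 2/3*2/3, 0/1 + 2/3*5/6) = [4/9, 5/9)
  'c': [0/1 + 2/3*5/6, 0/1 + 2/3*1/1) = [5/9, 2/3)
  emit 'b', narrow to [0/1, 4/9)
Step 3: interval [0/1, 4/9), width = 4/9 - 0/1 = 4/9
  'b': [0/1 + 4/9*0/1, 0/1 + 4/9*2/3) = [0/1, 8/27)
  'f': [0/1 + 4/9*2/3, 0/1 + 4/9*5/6) = [8/27, 10/27)
  'c': [0/1 + 4/9*5/6, 0/1 + 4/9*1/1) = [10/27, 4/9) <- contains code 11/27
  emit 'c', narrow to [10/27, 4/9)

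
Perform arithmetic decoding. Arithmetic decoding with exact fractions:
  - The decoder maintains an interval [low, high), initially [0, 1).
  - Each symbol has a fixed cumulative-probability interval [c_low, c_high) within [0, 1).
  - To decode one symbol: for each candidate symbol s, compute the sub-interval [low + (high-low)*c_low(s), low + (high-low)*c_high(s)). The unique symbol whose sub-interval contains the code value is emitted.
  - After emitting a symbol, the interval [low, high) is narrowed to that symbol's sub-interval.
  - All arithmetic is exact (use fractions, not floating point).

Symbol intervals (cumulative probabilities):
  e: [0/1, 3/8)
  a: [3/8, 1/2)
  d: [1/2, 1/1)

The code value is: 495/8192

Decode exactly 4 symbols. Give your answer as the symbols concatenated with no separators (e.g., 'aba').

Step 1: interval [0/1, 1/1), width = 1/1 - 0/1 = 1/1
  'e': [0/1 + 1/1*0/1, 0/1 + 1/1*3/8) = [0/1, 3/8) <- contains code 495/8192
  'a': [0/1 + 1/1*3/8, 0/1 + 1/1*1/2) = [3/8, 1/2)
  'd': [0/1 + 1/1*1/2, 0/1 + 1/1*1/1) = [1/2, 1/1)
  emit 'e', narrow to [0/1, 3/8)
Step 2: interval [0/1, 3/8), width = 3/8 - 0/1 = 3/8
  'e': [0/1 + 3/8*0/1, 0/1 + 3/8*3/8) = [0/1, 9/64) <- contains code 495/8192
  'a': [0/1 + 3/8*3/8, 0/1 + 3/8*1/2) = [9/64, 3/16)
  'd': [0/1 + 3/8*1/2, 0/1 + 3/8*1/1) = [3/16, 3/8)
  emit 'e', narrow to [0/1, 9/64)
Step 3: interval [0/1, 9/64), width = 9/64 - 0/1 = 9/64
  'e': [0/1 + 9/64*0/1, 0/1 + 9/64*3/8) = [0/1, 27/512)
  'a': [0/1 + 9/64*3/8, 0/1 + 9/64*1/2) = [27/512, 9/128) <- contains code 495/8192
  'd': [0/1 + 9/64*1/2, 0/1 + 9/64*1/1) = [9/128, 9/64)
  emit 'a', narrow to [27/512, 9/128)
Step 4: interval [27/512, 9/128), width = 9/128 - 27/512 = 9/512
  'e': [27/512 + 9/512*0/1, 27/512 + 9/512*3/8) = [27/512, 243/4096)
  'a': [27/512 + 9/512*3/8, 27/512 + 9/512*1/2) = [243/4096, 63/1024) <- contains code 495/8192
  'd': [27/512 + 9/512*1/2, 27/512 + 9/512*1/1) = [63/1024, 9/128)
  emit 'a', narrow to [243/4096, 63/1024)

Answer: eeaa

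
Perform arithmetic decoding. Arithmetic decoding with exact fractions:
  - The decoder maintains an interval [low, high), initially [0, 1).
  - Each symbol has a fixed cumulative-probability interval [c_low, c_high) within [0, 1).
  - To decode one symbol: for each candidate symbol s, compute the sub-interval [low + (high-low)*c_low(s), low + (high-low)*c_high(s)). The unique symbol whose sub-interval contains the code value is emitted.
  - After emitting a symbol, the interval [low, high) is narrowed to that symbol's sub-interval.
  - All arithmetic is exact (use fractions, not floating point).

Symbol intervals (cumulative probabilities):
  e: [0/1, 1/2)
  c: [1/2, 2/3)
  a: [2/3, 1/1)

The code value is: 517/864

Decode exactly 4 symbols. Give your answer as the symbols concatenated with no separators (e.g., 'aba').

Answer: ccce

Derivation:
Step 1: interval [0/1, 1/1), width = 1/1 - 0/1 = 1/1
  'e': [0/1 + 1/1*0/1, 0/1 + 1/1*1/2) = [0/1, 1/2)
  'c': [0/1 + 1/1*1/2, 0/1 + 1/1*2/3) = [1/2, 2/3) <- contains code 517/864
  'a': [0/1 + 1/1*2/3, 0/1 + 1/1*1/1) = [2/3, 1/1)
  emit 'c', narrow to [1/2, 2/3)
Step 2: interval [1/2, 2/3), width = 2/3 - 1/2 = 1/6
  'e': [1/2 + 1/6*0/1, 1/2 + 1/6*1/2) = [1/2, 7/12)
  'c': [1/2 + 1/6*1/2, 1/2 + 1/6*2/3) = [7/12, 11/18) <- contains code 517/864
  'a': [1/2 + 1/6*2/3, 1/2 + 1/6*1/1) = [11/18, 2/3)
  emit 'c', narrow to [7/12, 11/18)
Step 3: interval [7/12, 11/18), width = 11/18 - 7/12 = 1/36
  'e': [7/12 + 1/36*0/1, 7/12 + 1/36*1/2) = [7/12, 43/72)
  'c': [7/12 + 1/36*1/2, 7/12 + 1/36*2/3) = [43/72, 65/108) <- contains code 517/864
  'a': [7/12 + 1/36*2/3, 7/12 + 1/36*1/1) = [65/108, 11/18)
  emit 'c', narrow to [43/72, 65/108)
Step 4: interval [43/72, 65/108), width = 65/108 - 43/72 = 1/216
  'e': [43/72 + 1/216*0/1, 43/72 + 1/216*1/2) = [43/72, 259/432) <- contains code 517/864
  'c': [43/72 + 1/216*1/2, 43/72 + 1/216*2/3) = [259/432, 389/648)
  'a': [43/72 + 1/216*2/3, 43/72 + 1/216*1/1) = [389/648, 65/108)
  emit 'e', narrow to [43/72, 259/432)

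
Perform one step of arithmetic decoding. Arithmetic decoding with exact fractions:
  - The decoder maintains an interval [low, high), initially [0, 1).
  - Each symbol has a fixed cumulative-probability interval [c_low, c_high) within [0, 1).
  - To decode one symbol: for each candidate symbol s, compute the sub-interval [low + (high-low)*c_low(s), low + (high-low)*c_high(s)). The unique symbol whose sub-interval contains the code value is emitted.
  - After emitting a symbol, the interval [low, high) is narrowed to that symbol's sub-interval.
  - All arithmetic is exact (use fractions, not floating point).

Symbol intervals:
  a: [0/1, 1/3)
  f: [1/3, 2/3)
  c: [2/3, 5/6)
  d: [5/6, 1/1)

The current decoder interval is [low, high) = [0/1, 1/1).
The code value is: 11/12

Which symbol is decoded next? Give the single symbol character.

Interval width = high − low = 1/1 − 0/1 = 1/1
Scaled code = (code − low) / width = (11/12 − 0/1) / 1/1 = 11/12
  a: [0/1, 1/3) 
  f: [1/3, 2/3) 
  c: [2/3, 5/6) 
  d: [5/6, 1/1) ← scaled code falls here ✓

Answer: d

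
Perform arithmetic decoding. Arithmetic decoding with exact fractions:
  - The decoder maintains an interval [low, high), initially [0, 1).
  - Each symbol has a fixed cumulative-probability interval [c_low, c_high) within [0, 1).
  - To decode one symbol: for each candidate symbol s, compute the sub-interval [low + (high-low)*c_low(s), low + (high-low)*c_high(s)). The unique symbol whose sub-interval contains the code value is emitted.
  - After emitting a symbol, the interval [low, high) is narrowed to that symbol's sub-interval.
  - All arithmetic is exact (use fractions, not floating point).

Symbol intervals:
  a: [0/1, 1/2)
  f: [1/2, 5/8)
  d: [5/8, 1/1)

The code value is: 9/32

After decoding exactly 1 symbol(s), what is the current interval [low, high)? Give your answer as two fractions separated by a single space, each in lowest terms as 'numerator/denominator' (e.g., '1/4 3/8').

Step 1: interval [0/1, 1/1), width = 1/1 - 0/1 = 1/1
  'a': [0/1 + 1/1*0/1, 0/1 + 1/1*1/2) = [0/1, 1/2) <- contains code 9/32
  'f': [0/1 + 1/1*1/2, 0/1 + 1/1*5/8) = [1/2, 5/8)
  'd': [0/1 + 1/1*5/8, 0/1 + 1/1*1/1) = [5/8, 1/1)
  emit 'a', narrow to [0/1, 1/2)

Answer: 0/1 1/2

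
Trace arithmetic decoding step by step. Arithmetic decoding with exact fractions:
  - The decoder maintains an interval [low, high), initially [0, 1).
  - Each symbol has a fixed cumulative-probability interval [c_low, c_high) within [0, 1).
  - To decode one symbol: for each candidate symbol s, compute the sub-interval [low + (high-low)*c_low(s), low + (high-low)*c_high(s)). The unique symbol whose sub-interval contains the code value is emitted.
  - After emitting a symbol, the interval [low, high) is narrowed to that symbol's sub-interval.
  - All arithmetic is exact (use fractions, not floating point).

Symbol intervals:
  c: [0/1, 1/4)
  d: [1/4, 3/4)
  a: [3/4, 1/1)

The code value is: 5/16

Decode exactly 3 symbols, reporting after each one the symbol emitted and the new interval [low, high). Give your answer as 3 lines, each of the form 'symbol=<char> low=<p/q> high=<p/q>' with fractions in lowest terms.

Step 1: interval [0/1, 1/1), width = 1/1 - 0/1 = 1/1
  'c': [0/1 + 1/1*0/1, 0/1 + 1/1*1/4) = [0/1, 1/4)
  'd': [0/1 + 1/1*1/4, 0/1 + 1/1*3/4) = [1/4, 3/4) <- contains code 5/16
  'a': [0/1 + 1/1*3/4, 0/1 + 1/1*1/1) = [3/4, 1/1)
  emit 'd', narrow to [1/4, 3/4)
Step 2: interval [1/4, 3/4), width = 3/4 - 1/4 = 1/2
  'c': [1/4 + 1/2*0/1, 1/4 + 1/2*1/4) = [1/4, 3/8) <- contains code 5/16
  'd': [1/4 + 1/2*1/4, 1/4 + 1/2*3/4) = [3/8, 5/8)
  'a': [1/4 + 1/2*3/4, 1/4 + 1/2*1/1) = [5/8, 3/4)
  emit 'c', narrow to [1/4, 3/8)
Step 3: interval [1/4, 3/8), width = 3/8 - 1/4 = 1/8
  'c': [1/4 + 1/8*0/1, 1/4 + 1/8*1/4) = [1/4, 9/32)
  'd': [1/4 + 1/8*1/4, 1/4 + 1/8*3/4) = [9/32, 11/32) <- contains code 5/16
  'a': [1/4 + 1/8*3/4, 1/4 + 1/8*1/1) = [11/32, 3/8)
  emit 'd', narrow to [9/32, 11/32)

Answer: symbol=d low=1/4 high=3/4
symbol=c low=1/4 high=3/8
symbol=d low=9/32 high=11/32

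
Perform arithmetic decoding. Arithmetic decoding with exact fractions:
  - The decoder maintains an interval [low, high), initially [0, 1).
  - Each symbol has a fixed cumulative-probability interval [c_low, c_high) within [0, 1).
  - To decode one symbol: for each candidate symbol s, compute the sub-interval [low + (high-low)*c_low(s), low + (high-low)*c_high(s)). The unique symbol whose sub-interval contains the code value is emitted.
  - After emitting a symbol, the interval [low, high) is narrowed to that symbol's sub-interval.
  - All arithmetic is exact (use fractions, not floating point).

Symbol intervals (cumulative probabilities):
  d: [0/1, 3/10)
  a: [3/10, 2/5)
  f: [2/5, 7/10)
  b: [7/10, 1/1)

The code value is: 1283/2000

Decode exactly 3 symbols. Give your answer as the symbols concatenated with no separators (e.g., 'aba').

Answer: fba

Derivation:
Step 1: interval [0/1, 1/1), width = 1/1 - 0/1 = 1/1
  'd': [0/1 + 1/1*0/1, 0/1 + 1/1*3/10) = [0/1, 3/10)
  'a': [0/1 + 1/1*3/10, 0/1 + 1/1*2/5) = [3/10, 2/5)
  'f': [0/1 + 1/1*2/5, 0/1 + 1/1*7/10) = [2/5, 7/10) <- contains code 1283/2000
  'b': [0/1 + 1/1*7/10, 0/1 + 1/1*1/1) = [7/10, 1/1)
  emit 'f', narrow to [2/5, 7/10)
Step 2: interval [2/5, 7/10), width = 7/10 - 2/5 = 3/10
  'd': [2/5 + 3/10*0/1, 2/5 + 3/10*3/10) = [2/5, 49/100)
  'a': [2/5 + 3/10*3/10, 2/5 + 3/10*2/5) = [49/100, 13/25)
  'f': [2/5 + 3/10*2/5, 2/5 + 3/10*7/10) = [13/25, 61/100)
  'b': [2/5 + 3/10*7/10, 2/5 + 3/10*1/1) = [61/100, 7/10) <- contains code 1283/2000
  emit 'b', narrow to [61/100, 7/10)
Step 3: interval [61/100, 7/10), width = 7/10 - 61/100 = 9/100
  'd': [61/100 + 9/100*0/1, 61/100 + 9/100*3/10) = [61/100, 637/1000)
  'a': [61/100 + 9/100*3/10, 61/100 + 9/100*2/5) = [637/1000, 323/500) <- contains code 1283/2000
  'f': [61/100 + 9/100*2/5, 61/100 + 9/100*7/10) = [323/500, 673/1000)
  'b': [61/100 + 9/100*7/10, 61/100 + 9/100*1/1) = [673/1000, 7/10)
  emit 'a', narrow to [637/1000, 323/500)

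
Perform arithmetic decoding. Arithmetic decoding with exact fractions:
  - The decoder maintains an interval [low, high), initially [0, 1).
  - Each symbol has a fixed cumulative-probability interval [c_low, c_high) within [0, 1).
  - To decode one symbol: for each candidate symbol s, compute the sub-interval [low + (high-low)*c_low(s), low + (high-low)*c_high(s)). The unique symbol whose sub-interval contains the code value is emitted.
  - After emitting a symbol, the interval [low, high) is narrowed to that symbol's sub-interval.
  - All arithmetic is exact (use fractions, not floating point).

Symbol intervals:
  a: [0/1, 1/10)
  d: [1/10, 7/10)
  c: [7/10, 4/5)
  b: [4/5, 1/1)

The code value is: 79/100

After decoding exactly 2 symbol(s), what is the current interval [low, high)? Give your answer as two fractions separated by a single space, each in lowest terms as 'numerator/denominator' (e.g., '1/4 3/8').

Step 1: interval [0/1, 1/1), width = 1/1 - 0/1 = 1/1
  'a': [0/1 + 1/1*0/1, 0/1 + 1/1*1/10) = [0/1, 1/10)
  'd': [0/1 + 1/1*1/10, 0/1 + 1/1*7/10) = [1/10, 7/10)
  'c': [0/1 + 1/1*7/10, 0/1 + 1/1*4/5) = [7/10, 4/5) <- contains code 79/100
  'b': [0/1 + 1/1*4/5, 0/1 + 1/1*1/1) = [4/5, 1/1)
  emit 'c', narrow to [7/10, 4/5)
Step 2: interval [7/10, 4/5), width = 4/5 - 7/10 = 1/10
  'a': [7/10 + 1/10*0/1, 7/10 + 1/10*1/10) = [7/10, 71/100)
  'd': [7/10 + 1/10*1/10, 7/10 + 1/10*7/10) = [71/100, 77/100)
  'c': [7/10 + 1/10*7/10, 7/10 + 1/10*4/5) = [77/100, 39/50)
  'b': [7/10 + 1/10*4/5, 7/10 + 1/10*1/1) = [39/50, 4/5) <- contains code 79/100
  emit 'b', narrow to [39/50, 4/5)

Answer: 39/50 4/5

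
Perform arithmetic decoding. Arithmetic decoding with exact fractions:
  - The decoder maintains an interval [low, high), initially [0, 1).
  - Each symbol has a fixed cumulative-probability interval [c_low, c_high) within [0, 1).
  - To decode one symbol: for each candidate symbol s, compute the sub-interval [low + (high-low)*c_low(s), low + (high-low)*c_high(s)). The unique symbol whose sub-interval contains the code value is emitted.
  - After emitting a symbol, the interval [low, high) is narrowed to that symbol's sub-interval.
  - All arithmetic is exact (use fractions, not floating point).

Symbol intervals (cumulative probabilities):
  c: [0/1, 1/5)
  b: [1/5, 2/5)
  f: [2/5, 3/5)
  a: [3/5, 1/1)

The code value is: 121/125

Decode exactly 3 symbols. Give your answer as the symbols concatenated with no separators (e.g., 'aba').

Step 1: interval [0/1, 1/1), width = 1/1 - 0/1 = 1/1
  'c': [0/1 + 1/1*0/1, 0/1 + 1/1*1/5) = [0/1, 1/5)
  'b': [0/1 + 1/1*1/5, 0/1 + 1/1*2/5) = [1/5, 2/5)
  'f': [0/1 + 1/1*2/5, 0/1 + 1/1*3/5) = [2/5, 3/5)
  'a': [0/1 + 1/1*3/5, 0/1 + 1/1*1/1) = [3/5, 1/1) <- contains code 121/125
  emit 'a', narrow to [3/5, 1/1)
Step 2: interval [3/5, 1/1), width = 1/1 - 3/5 = 2/5
  'c': [3/5 + 2/5*0/1, 3/5 + 2/5*1/5) = [3/5, 17/25)
  'b': [3/5 + 2/5*1/5, 3/5 + 2/5*2/5) = [17/25, 19/25)
  'f': [3/5 + 2/5*2/5, 3/5 + 2/5*3/5) = [19/25, 21/25)
  'a': [3/5 + 2/5*3/5, 3/5 + 2/5*1/1) = [21/25, 1/1) <- contains code 121/125
  emit 'a', narrow to [21/25, 1/1)
Step 3: interval [21/25, 1/1), width = 1/1 - 21/25 = 4/25
  'c': [21/25 + 4/25*0/1, 21/25 + 4/25*1/5) = [21/25, 109/125)
  'b': [21/25 + 4/25*1/5, 21/25 + 4/25*2/5) = [109/125, 113/125)
  'f': [21/25 + 4/25*2/5, 21/25 + 4/25*3/5) = [113/125, 117/125)
  'a': [21/25 + 4/25*3/5, 21/25 + 4/25*1/1) = [117/125, 1/1) <- contains code 121/125
  emit 'a', narrow to [117/125, 1/1)

Answer: aaa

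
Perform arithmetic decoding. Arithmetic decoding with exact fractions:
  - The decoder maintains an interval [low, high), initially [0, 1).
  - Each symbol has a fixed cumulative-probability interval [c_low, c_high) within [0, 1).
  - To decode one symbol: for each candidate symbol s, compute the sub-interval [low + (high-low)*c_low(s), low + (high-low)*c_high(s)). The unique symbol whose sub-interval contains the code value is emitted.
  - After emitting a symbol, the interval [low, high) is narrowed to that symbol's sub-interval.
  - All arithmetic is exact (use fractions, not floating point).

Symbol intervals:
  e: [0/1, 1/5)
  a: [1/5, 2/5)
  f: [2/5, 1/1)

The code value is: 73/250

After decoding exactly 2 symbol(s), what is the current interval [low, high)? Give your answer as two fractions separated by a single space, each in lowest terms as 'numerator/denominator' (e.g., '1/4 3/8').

Step 1: interval [0/1, 1/1), width = 1/1 - 0/1 = 1/1
  'e': [0/1 + 1/1*0/1, 0/1 + 1/1*1/5) = [0/1, 1/5)
  'a': [0/1 + 1/1*1/5, 0/1 + 1/1*2/5) = [1/5, 2/5) <- contains code 73/250
  'f': [0/1 + 1/1*2/5, 0/1 + 1/1*1/1) = [2/5, 1/1)
  emit 'a', narrow to [1/5, 2/5)
Step 2: interval [1/5, 2/5), width = 2/5 - 1/5 = 1/5
  'e': [1/5 + 1/5*0/1, 1/5 + 1/5*1/5) = [1/5, 6/25)
  'a': [1/5 + 1/5*1/5, 1/5 + 1/5*2/5) = [6/25, 7/25)
  'f': [1/5 + 1/5*2/5, 1/5 + 1/5*1/1) = [7/25, 2/5) <- contains code 73/250
  emit 'f', narrow to [7/25, 2/5)

Answer: 7/25 2/5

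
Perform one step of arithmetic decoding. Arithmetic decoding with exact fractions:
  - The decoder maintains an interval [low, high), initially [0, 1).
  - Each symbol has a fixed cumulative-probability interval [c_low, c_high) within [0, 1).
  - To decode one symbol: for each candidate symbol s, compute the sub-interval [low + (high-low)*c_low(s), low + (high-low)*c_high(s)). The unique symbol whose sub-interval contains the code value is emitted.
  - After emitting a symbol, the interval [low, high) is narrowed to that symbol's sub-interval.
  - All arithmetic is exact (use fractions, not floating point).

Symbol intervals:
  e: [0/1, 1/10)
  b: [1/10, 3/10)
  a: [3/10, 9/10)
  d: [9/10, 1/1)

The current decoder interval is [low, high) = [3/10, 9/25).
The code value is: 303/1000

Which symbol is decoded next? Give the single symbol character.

Answer: e

Derivation:
Interval width = high − low = 9/25 − 3/10 = 3/50
Scaled code = (code − low) / width = (303/1000 − 3/10) / 3/50 = 1/20
  e: [0/1, 1/10) ← scaled code falls here ✓
  b: [1/10, 3/10) 
  a: [3/10, 9/10) 
  d: [9/10, 1/1) 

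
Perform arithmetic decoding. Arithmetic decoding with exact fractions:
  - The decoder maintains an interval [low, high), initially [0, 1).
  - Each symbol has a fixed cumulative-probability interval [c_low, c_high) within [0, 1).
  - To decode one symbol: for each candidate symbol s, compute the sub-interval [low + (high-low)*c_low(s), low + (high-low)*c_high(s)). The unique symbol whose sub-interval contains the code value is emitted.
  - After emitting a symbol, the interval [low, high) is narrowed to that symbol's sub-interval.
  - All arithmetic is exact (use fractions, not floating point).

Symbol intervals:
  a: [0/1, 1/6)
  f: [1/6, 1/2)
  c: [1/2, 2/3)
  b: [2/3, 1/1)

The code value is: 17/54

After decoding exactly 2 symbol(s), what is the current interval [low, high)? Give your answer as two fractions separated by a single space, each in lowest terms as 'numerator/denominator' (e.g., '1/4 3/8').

Step 1: interval [0/1, 1/1), width = 1/1 - 0/1 = 1/1
  'a': [0/1 + 1/1*0/1, 0/1 + 1/1*1/6) = [0/1, 1/6)
  'f': [0/1 + 1/1*1/6, 0/1 + 1/1*1/2) = [1/6, 1/2) <- contains code 17/54
  'c': [0/1 + 1/1*1/2, 0/1 + 1/1*2/3) = [1/2, 2/3)
  'b': [0/1 + 1/1*2/3, 0/1 + 1/1*1/1) = [2/3, 1/1)
  emit 'f', narrow to [1/6, 1/2)
Step 2: interval [1/6, 1/2), width = 1/2 - 1/6 = 1/3
  'a': [1/6 + 1/3*0/1, 1/6 + 1/3*1/6) = [1/6, 2/9)
  'f': [1/6 + 1/3*1/6, 1/6 + 1/3*1/2) = [2/9, 1/3) <- contains code 17/54
  'c': [1/6 + 1/3*1/2, 1/6 + 1/3*2/3) = [1/3, 7/18)
  'b': [1/6 + 1/3*2/3, 1/6 + 1/3*1/1) = [7/18, 1/2)
  emit 'f', narrow to [2/9, 1/3)

Answer: 2/9 1/3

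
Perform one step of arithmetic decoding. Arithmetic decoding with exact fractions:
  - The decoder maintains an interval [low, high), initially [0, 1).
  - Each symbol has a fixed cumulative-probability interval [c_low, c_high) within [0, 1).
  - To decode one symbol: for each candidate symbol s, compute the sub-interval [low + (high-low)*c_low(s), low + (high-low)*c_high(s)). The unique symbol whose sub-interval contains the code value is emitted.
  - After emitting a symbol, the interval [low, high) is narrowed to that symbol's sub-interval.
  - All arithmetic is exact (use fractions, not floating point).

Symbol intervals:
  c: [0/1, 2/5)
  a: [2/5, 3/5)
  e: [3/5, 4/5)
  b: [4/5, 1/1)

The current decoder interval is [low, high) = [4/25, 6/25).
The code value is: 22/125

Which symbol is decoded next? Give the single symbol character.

Interval width = high − low = 6/25 − 4/25 = 2/25
Scaled code = (code − low) / width = (22/125 − 4/25) / 2/25 = 1/5
  c: [0/1, 2/5) ← scaled code falls here ✓
  a: [2/5, 3/5) 
  e: [3/5, 4/5) 
  b: [4/5, 1/1) 

Answer: c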